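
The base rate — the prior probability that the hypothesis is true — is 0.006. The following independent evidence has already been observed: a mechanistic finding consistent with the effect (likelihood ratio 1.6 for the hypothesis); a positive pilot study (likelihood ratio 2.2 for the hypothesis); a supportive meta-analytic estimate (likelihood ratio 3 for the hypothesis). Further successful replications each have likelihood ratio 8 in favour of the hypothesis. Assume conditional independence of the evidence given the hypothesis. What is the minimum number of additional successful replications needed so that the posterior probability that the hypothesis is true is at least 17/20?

3

Prior odds = 0.006/0.994 = 3/497.
Combined Bayes factor of the evidence already in hand = 1.6 × 2.2 × 3 = 10.56.
Odds after that evidence = (3/497) × 10.56 = 792/12425.
Target odds = 0.85/0.15 = 17/3.
Need 8ⁿ ≥ 17/3 ÷ (792/12425) = 211225/2376.
8² = 64 falls short of 211225/2376 but 8³ = 512 reaches it, so n = 3.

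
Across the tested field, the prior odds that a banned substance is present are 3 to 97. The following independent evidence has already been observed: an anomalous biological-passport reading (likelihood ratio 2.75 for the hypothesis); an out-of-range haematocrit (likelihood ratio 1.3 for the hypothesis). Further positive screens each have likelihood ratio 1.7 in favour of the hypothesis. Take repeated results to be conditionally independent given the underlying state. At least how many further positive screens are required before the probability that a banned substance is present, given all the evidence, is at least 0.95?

Prior odds = 3/97.
Combined Bayes factor of the evidence already in hand = 2.75 × 1.3 = 3.575.
Odds after that evidence = (3/97) × 3.575 = 429/3880.
Target odds = 0.95/0.05 = 19.
Need 1.7ⁿ ≥ 19 ÷ (429/3880) = 73720/429.
1.7⁹ ≈118.588 falls short of 73720/429 but 1.7¹⁰ ≈201.599 reaches it, so n = 10.

10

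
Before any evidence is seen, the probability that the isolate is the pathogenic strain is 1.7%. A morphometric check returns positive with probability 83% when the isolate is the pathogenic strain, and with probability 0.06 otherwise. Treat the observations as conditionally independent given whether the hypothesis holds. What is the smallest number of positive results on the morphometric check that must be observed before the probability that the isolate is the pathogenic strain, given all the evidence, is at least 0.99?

Prior odds = 0.017/0.983 = 17/983.
Likelihood ratio of a positive result = 0.83/0.06 = 83/6.
Target odds: 0.99 ÷ 0.01 = 99.
Need (17/983) × (83/6)ⁿ ≥ 99, i.e. (83/6)ⁿ ≥ 97317/17.
(83/6)³ = 571787/216 falls short of 97317/17 but (83/6)⁴ = 47458321/1296 reaches it, so n = 4.

4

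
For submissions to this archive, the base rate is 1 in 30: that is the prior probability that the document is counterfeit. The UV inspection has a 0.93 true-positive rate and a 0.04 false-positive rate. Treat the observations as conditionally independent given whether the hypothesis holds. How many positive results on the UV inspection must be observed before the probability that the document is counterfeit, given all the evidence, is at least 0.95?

3

Prior odds = (1/30)/(29/30) = 1/29.
Likelihood ratio of a positive result = 0.93/0.04 = 23.25.
Target odds: 0.95 ÷ 0.05 = 19.
Require 23.25ⁿ ≥ 19 ÷ (1/29) = 551.
23.25² = 540.5625 falls short of 551 but 23.25³ = 804357/64 reaches it, so n = 3.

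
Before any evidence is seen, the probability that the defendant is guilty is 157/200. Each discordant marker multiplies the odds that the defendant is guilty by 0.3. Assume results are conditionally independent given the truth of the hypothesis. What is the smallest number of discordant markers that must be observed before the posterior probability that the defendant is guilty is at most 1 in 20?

4

Prior odds: 0.785 ÷ 0.215 = 157/43.
Likelihood ratio per discordant marker = 0.3.
Target odds: 0.05 ÷ 0.95 = 1/19.
Need (157/43) × 0.3ⁿ ≤ 1/19, i.e. 0.3ⁿ ≤ 43/2983.
0.3³ = 0.027 is still above 43/2983 but 0.3⁴ = 0.0081 is at or below it, so n = 4.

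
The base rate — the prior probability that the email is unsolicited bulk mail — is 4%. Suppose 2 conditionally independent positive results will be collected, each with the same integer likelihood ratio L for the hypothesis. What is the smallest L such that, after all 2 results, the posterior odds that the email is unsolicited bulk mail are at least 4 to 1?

Prior odds = 0.04/0.96 = 1/24.
Target odds = 4.
Need L² ≥ 4 ÷ (1/24) = 96.
9² = 81 < 96 ≤ 100 = 10², so L = 10.

10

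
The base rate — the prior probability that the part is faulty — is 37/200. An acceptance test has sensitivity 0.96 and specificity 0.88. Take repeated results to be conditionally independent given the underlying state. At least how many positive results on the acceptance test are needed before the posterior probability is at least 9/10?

2

Prior odds = 0.185/0.815 = 37/163.
False-positive rate = 1 − 0.88 = 0.12; likelihood ratio of a positive = 0.96/0.12 = 8.
Target posterior odds = 0.9/0.1 = 9.
Need (37/163) × 8ⁿ ≥ 9, i.e. 8ⁿ ≥ 1467/37.
8¹ = 8 falls short of 1467/37 but 8² = 64 reaches it, so n = 2.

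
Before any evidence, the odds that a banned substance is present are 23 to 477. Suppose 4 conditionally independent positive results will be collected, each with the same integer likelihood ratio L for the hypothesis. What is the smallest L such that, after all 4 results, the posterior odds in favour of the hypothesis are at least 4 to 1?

4

Prior odds = 23/477.
Target odds = 4.
Need L⁴ ≥ 4 ÷ (23/477) = 1908/23.
3⁴ = 81 < 1908/23 ≤ 256 = 4⁴, so L = 4.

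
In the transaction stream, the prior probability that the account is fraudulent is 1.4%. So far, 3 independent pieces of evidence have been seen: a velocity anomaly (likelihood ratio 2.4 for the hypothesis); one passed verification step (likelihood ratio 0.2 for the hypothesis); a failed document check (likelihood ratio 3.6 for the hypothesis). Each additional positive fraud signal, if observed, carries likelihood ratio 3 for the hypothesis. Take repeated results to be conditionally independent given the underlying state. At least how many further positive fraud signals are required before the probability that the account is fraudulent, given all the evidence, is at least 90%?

Prior odds = 0.014/0.986 = 7/493.
Combined Bayes factor of the evidence already in hand = 2.4 × 0.2 × 3.6 = 1.728.
Odds after that evidence = (7/493) × 1.728 = 1512/61625.
Target odds = 0.9/0.1 = 9.
Need 3ⁿ ≥ 9 ÷ (1512/61625) = 61625/168.
3⁵ = 243 falls short of 61625/168 but 3⁶ = 729 reaches it, so n = 6.

6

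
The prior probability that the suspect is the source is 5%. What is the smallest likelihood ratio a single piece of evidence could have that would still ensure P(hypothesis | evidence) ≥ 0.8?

76

Prior odds = 0.05/0.95 = 1/19.
Target odds = 0.8/0.2 = 4.
Required Bayes factor = 4 ÷ (1/19) = 76.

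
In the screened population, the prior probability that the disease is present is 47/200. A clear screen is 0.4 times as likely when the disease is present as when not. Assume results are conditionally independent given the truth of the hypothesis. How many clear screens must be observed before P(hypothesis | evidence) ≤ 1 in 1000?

7

Prior odds: 0.235 ÷ 0.765 = 47/153.
Likelihood ratio per clear screen = 0.4.
Target odds: 0.001 ÷ 0.999 = 1/999.
Need (47/153) × 0.4ⁿ ≤ 1/999, i.e. 0.4ⁿ ≤ 17/5217.
0.4⁶ = 64/15625 is still above 17/5217 but 0.4⁷ = 128/78125 is at or below it, so n = 7.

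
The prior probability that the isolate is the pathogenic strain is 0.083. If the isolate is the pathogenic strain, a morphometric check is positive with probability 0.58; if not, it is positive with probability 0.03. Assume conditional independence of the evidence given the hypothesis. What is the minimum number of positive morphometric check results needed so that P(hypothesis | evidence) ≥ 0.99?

3

Prior odds: 0.083 ÷ 0.917 = 83/917.
Likelihood ratio of a positive = 0.58/0.03 = 58/3.
Target odds: 0.99 ÷ 0.01 = 99.
Require (58/3)ⁿ ≥ 99 ÷ (83/917) = 90783/83.
(58/3)² = 3364/9 falls short of 90783/83 but (58/3)³ = 195112/27 reaches it, so n = 3.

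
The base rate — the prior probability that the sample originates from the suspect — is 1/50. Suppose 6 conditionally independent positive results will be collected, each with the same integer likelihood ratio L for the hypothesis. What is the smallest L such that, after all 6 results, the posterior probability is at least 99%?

5

Prior odds = 0.02/0.98 = 1/49.
Target odds = 0.99/0.01 = 99.
Need L⁶ ≥ 99 ÷ (1/49) = 4851.
4⁶ = 4096 < 4851 ≤ 15625 = 5⁶, so L = 5.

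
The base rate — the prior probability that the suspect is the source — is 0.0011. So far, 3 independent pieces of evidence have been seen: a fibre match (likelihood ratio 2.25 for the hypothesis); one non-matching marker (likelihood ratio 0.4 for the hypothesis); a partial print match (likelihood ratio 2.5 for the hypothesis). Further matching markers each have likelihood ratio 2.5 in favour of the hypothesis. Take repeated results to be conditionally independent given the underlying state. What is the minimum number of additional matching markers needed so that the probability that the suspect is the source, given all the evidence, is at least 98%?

Prior odds = 0.0011/0.9989 = 11/9989.
Combined Bayes factor of the evidence already in hand = 2.25 × 0.4 × 2.5 = 2.25.
Odds after that evidence = (11/9989) × 2.25 = 99/39956.
Target odds = 0.98/0.02 = 49.
Need 2.5ⁿ ≥ 49 ÷ (99/39956) = 1957844/99.
2.5¹⁰ = 9765625/1024 falls short of 1957844/99 but 2.5¹¹ = 48828125/2048 reaches it, so n = 11.

11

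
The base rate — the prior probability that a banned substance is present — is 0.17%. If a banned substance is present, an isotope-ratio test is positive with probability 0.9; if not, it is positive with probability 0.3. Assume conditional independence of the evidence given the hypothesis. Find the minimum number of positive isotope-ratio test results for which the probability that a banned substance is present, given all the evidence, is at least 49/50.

10

Prior odds: 0.0017 ÷ 0.9983 = 17/9983.
Likelihood ratio of a positive = 0.9/0.3 = 3.
Target odds: 0.98 ÷ 0.02 = 49.
Require 3ⁿ ≥ 49 ÷ (17/9983) = 489167/17.
3⁹ = 19683 falls short of 489167/17 but 3¹⁰ = 59049 reaches it, so n = 10.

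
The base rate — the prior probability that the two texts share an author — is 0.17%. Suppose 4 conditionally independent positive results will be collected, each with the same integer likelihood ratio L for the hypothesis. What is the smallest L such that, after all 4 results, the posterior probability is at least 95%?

Prior odds = 0.0017/0.9983 = 17/9983.
Target odds = 0.95/0.05 = 19.
Need L⁴ ≥ 19 ÷ (17/9983) = 189677/17.
10⁴ = 10000 < 189677/17 ≤ 14641 = 11⁴, so L = 11.

11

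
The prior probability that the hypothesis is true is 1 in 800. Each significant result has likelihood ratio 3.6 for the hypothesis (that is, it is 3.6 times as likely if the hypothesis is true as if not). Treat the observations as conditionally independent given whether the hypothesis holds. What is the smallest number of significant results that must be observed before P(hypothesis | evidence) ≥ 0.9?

Prior odds: 0.00125 ÷ 0.99875 = 1/799.
Likelihood ratio per significant result = 3.6.
Target odds: 0.9 ÷ 0.1 = 9.
Need (1/799) × 3.6ⁿ ≥ 9, i.e. 3.6ⁿ ≥ 7191.
3.6⁶ = 34012224/15625 falls short of 7191 but 3.6⁷ = 612220032/78125 reaches it, so n = 7.

7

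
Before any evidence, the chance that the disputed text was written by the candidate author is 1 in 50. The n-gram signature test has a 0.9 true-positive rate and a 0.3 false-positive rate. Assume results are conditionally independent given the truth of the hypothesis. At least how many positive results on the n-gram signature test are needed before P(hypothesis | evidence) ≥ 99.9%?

10

Prior odds = 0.02/0.98 = 1/49.
Likelihood ratio of a positive result = 0.9/0.3 = 3.
Target posterior odds = 0.999/0.001 = 999.
Require 3ⁿ ≥ 999 ÷ (1/49) = 48951.
3⁹ = 19683 falls short of 48951 but 3¹⁰ = 59049 reaches it, so n = 10.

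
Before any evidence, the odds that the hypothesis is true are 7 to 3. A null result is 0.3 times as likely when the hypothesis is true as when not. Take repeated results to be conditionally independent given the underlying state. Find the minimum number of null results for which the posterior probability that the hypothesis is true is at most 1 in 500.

6

Prior odds = 7/3.
Likelihood ratio per null result = 0.3.
Target odds: 0.002 ÷ 0.998 = 1/499.
Require 0.3ⁿ ≤ 1/499 ÷ (7/3) = 3/3493.
0.3⁵ = 243/100000 is still above 3/3493 but 0.3⁶ = 729/1000000 is at or below it, so n = 6.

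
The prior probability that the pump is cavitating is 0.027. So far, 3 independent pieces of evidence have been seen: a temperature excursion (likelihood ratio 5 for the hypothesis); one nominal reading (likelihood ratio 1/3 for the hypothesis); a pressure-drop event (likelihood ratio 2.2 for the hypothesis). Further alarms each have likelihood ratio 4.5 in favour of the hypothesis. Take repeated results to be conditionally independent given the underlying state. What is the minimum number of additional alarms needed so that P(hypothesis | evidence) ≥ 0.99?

5

Prior odds = 0.027/0.973 = 27/973.
Combined Bayes factor of the evidence already in hand = 5 × (1/3) × 2.2 = 11/3.
Odds after that evidence = (27/973) × 11/3 = 99/973.
Target odds = 0.99/0.01 = 99.
Need 4.5ⁿ ≥ 99 ÷ (99/973) = 973.
4.5⁴ = 410.0625 falls short of 973 but 4.5⁵ = 1845.28125 reaches it, so n = 5.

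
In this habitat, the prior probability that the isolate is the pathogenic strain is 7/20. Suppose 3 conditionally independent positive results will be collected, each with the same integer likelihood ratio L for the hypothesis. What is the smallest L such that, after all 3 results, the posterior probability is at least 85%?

Prior odds = 0.35/0.65 = 7/13.
Target odds = 0.85/0.15 = 17/3.
Need L³ ≥ 17/3 ÷ (7/13) = 221/21.
2³ = 8 < 221/21 ≤ 27 = 3³, so L = 3.

3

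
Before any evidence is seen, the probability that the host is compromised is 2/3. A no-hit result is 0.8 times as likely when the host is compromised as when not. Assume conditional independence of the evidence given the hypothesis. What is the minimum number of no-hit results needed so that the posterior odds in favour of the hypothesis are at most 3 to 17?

11

Prior odds = (2/3)/(1/3) = 2.
Likelihood ratio per no-hit result = 0.8.
Target odds = 3/17.
Require 0.8ⁿ ≤ 3/17 ÷ 2 = 3/34.
0.8¹⁰ = 1048576/9765625 is still above 3/34 but 0.8¹¹ = 4194304/48828125 is at or below it, so n = 11.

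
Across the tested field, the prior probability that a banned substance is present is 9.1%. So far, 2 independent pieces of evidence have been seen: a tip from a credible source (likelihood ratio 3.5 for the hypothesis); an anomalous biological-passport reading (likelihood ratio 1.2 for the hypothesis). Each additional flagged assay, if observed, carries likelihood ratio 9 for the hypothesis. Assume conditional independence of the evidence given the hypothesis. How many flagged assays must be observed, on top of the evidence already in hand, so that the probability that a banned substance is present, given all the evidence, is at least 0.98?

Prior odds = 0.091/0.909 = 91/909.
Combined Bayes factor of the evidence already in hand = 3.5 × 1.2 = 4.2.
Odds after that evidence = (91/909) × 4.2 = 637/1515.
Target odds = 0.98/0.02 = 49.
Need 9ⁿ ≥ 49 ÷ (637/1515) = 1515/13.
9² = 81 falls short of 1515/13 but 9³ = 729 reaches it, so n = 3.

3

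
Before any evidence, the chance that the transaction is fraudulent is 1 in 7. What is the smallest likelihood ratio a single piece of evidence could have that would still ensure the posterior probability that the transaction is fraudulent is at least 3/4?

18

Prior odds = (1/7)/(6/7) = 1/6.
Target odds = 0.75/0.25 = 3.
Required Bayes factor = 3 ÷ (1/6) = 18.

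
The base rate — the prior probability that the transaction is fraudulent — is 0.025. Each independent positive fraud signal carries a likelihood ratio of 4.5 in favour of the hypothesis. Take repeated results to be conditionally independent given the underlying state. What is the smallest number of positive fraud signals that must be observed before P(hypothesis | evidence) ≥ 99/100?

Prior odds = 0.025/0.975 = 1/39.
Likelihood ratio per positive fraud signal = 4.5.
Target odds: 0.99 ÷ 0.01 = 99.
Need (1/39) × 4.5ⁿ ≥ 99, i.e. 4.5ⁿ ≥ 3861.
4.5⁵ = 1845.28125 falls short of 3861 but 4.5⁶ = 8303.765625 reaches it, so n = 6.

6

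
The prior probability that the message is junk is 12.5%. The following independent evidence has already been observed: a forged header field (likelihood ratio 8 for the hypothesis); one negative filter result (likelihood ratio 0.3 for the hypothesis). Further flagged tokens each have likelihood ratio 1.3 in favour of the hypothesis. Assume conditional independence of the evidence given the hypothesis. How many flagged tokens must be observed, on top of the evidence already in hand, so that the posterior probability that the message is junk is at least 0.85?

Prior odds = 0.125/0.875 = 1/7.
Combined Bayes factor of the evidence already in hand = 8 × 0.3 = 2.4.
Odds after that evidence = (1/7) × 2.4 = 12/35.
Target odds = 0.85/0.15 = 17/3.
Need 1.3ⁿ ≥ 17/3 ÷ (12/35) = 595/36.
1.3¹⁰ ≈13.7858 falls short of 595/36 but 1.3¹¹ ≈17.9216 reaches it, so n = 11.

11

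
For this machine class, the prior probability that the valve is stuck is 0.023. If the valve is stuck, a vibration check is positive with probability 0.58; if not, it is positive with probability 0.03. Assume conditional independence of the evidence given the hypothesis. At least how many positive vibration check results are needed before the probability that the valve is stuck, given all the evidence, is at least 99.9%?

4

Prior odds: 0.023 ÷ 0.977 = 23/977.
Likelihood ratio of a positive = 0.58/0.03 = 58/3.
Target odds: 0.999 ÷ 0.001 = 999.
Require (58/3)ⁿ ≥ 999 ÷ (23/977) = 976023/23.
(58/3)³ = 195112/27 falls short of 976023/23 but (58/3)⁴ = 11316496/81 reaches it, so n = 4.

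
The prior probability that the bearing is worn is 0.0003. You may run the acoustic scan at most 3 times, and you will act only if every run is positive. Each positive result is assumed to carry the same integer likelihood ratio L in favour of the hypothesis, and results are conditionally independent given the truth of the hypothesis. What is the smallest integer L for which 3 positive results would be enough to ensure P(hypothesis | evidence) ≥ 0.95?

Prior odds = 0.0003/0.9997 = 3/9997.
Target odds = 0.95/0.05 = 19.
Need L³ ≥ 19 ÷ (3/9997) = 189943/3.
39³ = 59319 < 189943/3 ≤ 64000 = 40³, so L = 40.

40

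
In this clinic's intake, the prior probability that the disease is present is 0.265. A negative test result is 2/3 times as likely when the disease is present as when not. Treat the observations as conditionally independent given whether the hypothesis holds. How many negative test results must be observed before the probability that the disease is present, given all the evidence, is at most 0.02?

Prior odds: 0.265 ÷ 0.735 = 53/147.
Likelihood ratio per negative test result = 2/3.
Target odds: 0.02 ÷ 0.98 = 1/49.
Need (53/147) × (2/3)ⁿ ≤ 1/49, i.e. (2/3)ⁿ ≤ 3/53.
(2/3)⁷ = 128/2187 is still above 3/53 but (2/3)⁸ = 256/6561 is at or below it, so n = 8.

8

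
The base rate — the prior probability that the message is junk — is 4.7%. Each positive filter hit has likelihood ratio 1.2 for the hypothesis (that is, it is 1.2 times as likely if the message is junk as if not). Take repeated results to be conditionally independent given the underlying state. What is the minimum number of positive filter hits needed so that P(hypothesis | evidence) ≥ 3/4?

23

Prior odds = 0.047/0.953 = 47/953.
Likelihood ratio per positive filter hit = 1.2.
Target odds: 0.75 ÷ 0.25 = 3.
Require 1.2ⁿ ≥ 3 ÷ (47/953) = 2859/47.
1.2²² ≈55.2061 falls short of 2859/47 but 1.2²³ ≈66.2474 reaches it, so n = 23.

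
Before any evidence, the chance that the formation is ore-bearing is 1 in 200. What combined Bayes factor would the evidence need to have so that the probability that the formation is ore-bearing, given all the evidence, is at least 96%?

4776

Prior odds = 0.005/0.995 = 1/199.
Target odds = 0.96/0.04 = 24.
Required Bayes factor = 24 ÷ (1/199) = 4776.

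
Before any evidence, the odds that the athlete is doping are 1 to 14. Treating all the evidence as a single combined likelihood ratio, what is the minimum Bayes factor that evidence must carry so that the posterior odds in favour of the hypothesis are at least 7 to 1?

98

Prior odds = 1/14.
Target odds = 7.
Required Bayes factor = 7 ÷ (1/14) = 98.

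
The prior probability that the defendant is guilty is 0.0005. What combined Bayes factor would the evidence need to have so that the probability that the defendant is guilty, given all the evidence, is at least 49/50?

97951

Prior odds = 0.0005/0.9995 = 1/1999.
Target odds = 0.98/0.02 = 49.
Required Bayes factor = 49 ÷ (1/1999) = 97951.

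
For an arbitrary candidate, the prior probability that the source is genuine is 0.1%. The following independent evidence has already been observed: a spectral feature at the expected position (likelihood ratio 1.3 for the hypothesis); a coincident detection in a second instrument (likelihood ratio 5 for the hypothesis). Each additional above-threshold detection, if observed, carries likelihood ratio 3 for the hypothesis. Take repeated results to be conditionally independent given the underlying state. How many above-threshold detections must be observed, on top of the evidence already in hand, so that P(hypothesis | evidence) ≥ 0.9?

7

Prior odds = 0.001/0.999 = 1/999.
Combined Bayes factor of the evidence already in hand = 1.3 × 5 = 6.5.
Odds after that evidence = (1/999) × 6.5 = 13/1998.
Target odds = 0.9/0.1 = 9.
Need 3ⁿ ≥ 9 ÷ (13/1998) = 17982/13.
3⁶ = 729 falls short of 17982/13 but 3⁷ = 2187 reaches it, so n = 7.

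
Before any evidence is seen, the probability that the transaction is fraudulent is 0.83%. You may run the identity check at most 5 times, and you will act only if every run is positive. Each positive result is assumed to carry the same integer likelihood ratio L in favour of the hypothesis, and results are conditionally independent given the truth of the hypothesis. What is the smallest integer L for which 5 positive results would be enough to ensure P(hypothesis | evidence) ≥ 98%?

6

Prior odds = 0.0083/0.9917 = 83/9917.
Target odds = 0.98/0.02 = 49.
Need L⁵ ≥ 49 ÷ (83/9917) = 485933/83.
5⁵ = 3125 < 485933/83 ≤ 7776 = 6⁵, so L = 6.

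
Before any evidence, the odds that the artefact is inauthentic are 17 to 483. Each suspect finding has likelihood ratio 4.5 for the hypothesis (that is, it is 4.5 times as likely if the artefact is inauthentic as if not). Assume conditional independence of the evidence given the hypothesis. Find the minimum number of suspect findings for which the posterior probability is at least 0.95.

5

Prior odds = 17/483.
Likelihood ratio per suspect finding = 4.5.
Target odds: 0.95 ÷ 0.05 = 19.
Need (17/483) × 4.5ⁿ ≥ 19, i.e. 4.5ⁿ ≥ 9177/17.
4.5⁴ = 410.0625 falls short of 9177/17 but 4.5⁵ = 1845.28125 reaches it, so n = 5.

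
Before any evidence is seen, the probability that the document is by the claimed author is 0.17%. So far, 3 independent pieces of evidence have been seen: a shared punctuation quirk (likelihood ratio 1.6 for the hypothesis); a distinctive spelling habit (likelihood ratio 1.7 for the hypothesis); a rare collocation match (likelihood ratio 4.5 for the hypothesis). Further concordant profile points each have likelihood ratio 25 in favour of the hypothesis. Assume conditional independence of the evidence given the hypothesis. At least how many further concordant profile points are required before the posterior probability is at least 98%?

3

Prior odds = 0.0017/0.9983 = 17/9983.
Combined Bayes factor of the evidence already in hand = 1.6 × 1.7 × 4.5 = 12.24.
Odds after that evidence = (17/9983) × 12.24 = 5202/249575.
Target odds = 0.98/0.02 = 49.
Need 25ⁿ ≥ 49 ÷ (5202/249575) = 12229175/5202.
25² = 625 falls short of 12229175/5202 but 25³ = 15625 reaches it, so n = 3.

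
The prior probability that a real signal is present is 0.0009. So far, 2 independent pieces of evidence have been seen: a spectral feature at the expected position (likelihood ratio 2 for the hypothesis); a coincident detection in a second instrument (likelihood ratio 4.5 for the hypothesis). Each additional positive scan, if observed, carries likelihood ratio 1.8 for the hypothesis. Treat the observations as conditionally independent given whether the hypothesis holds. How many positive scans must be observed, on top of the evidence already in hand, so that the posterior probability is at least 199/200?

18

Prior odds = 0.0009/0.9991 = 9/9991.
Combined Bayes factor of the evidence already in hand = 2 × 4.5 = 9.
Odds after that evidence = (9/9991) × 9 = 81/9991.
Target odds = 0.995/0.005 = 199.
Need 1.8ⁿ ≥ 199 ÷ (81/9991) = 1988209/81.
1.8¹⁷ ≈21859.1 falls short of 1988209/81 but 1.8¹⁸ ≈39346.4 reaches it, so n = 18.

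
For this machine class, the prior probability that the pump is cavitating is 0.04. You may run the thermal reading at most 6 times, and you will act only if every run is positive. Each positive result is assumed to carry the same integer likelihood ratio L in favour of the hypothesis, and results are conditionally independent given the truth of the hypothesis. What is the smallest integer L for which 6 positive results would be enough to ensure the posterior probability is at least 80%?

Prior odds = 0.04/0.96 = 1/24.
Target odds = 0.8/0.2 = 4.
Need L⁶ ≥ 4 ÷ (1/24) = 96.
2⁶ = 64 < 96 ≤ 729 = 3⁶, so L = 3.

3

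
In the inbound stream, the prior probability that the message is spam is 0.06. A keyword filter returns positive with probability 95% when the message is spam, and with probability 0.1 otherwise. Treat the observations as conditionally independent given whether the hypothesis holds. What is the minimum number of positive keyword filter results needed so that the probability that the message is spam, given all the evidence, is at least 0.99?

4

Prior odds = 0.06/0.94 = 3/47.
Likelihood ratio of a positive result = 0.95/0.1 = 9.5.
Target posterior odds = 0.99/0.01 = 99.
Require 9.5ⁿ ≥ 99 ÷ (3/47) = 1551.
9.5³ = 857.375 falls short of 1551 but 9.5⁴ = 8145.0625 reaches it, so n = 4.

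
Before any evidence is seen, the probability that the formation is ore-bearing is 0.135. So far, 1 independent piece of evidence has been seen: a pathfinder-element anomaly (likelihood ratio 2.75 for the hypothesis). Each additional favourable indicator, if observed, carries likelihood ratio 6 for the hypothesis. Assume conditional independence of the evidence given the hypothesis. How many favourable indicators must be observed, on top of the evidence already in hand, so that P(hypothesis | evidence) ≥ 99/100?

4

Prior odds = 0.135/0.865 = 27/173.
Bayes factor of the evidence already in hand = 2.75.
Odds after that evidence = (27/173) × 2.75 = 297/692.
Target odds = 0.99/0.01 = 99.
Need 6ⁿ ≥ 99 ÷ (297/692) = 692/3.
6³ = 216 falls short of 692/3 but 6⁴ = 1296 reaches it, so n = 4.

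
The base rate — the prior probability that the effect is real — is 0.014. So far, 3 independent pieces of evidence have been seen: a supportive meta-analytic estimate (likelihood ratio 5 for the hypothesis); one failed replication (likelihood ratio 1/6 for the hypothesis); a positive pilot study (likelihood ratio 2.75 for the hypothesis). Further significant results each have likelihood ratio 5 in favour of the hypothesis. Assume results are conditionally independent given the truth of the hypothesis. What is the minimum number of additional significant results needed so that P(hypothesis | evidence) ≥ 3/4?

3

Prior odds = 0.014/0.986 = 7/493.
Combined Bayes factor of the evidence already in hand = 5 × (1/6) × 2.75 = 55/24.
Odds after that evidence = (7/493) × 55/24 = 385/11832.
Target odds = 0.75/0.25 = 3.
Need 5ⁿ ≥ 3 ÷ (385/11832) = 35496/385.
5² = 25 falls short of 35496/385 but 5³ = 125 reaches it, so n = 3.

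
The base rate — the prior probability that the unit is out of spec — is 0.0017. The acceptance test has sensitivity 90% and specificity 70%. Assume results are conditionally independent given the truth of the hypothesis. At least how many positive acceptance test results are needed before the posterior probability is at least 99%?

10

Prior odds: 0.0017 ÷ 0.9983 = 17/9983.
False-positive rate = 1 − 0.7 = 0.3; likelihood ratio of a positive = 0.9/0.3 = 3.
Target odds: 0.99 ÷ 0.01 = 99.
Require 3ⁿ ≥ 99 ÷ (17/9983) = 988317/17.
3⁹ = 19683 falls short of 988317/17 but 3¹⁰ = 59049 reaches it, so n = 10.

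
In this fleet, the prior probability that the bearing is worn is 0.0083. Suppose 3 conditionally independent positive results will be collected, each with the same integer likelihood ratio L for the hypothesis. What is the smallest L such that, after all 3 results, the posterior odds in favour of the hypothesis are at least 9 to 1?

Prior odds = 0.0083/0.9917 = 83/9917.
Target odds = 9.
Need L³ ≥ 9 ÷ (83/9917) = 89253/83.
10³ = 1000 < 89253/83 ≤ 1331 = 11³, so L = 11.

11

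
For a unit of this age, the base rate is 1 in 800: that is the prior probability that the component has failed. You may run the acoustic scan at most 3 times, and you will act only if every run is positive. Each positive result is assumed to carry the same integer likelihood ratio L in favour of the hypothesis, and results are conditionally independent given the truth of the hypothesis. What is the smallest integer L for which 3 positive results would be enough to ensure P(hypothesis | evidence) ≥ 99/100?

43

Prior odds = 0.00125/0.99875 = 1/799.
Target odds = 0.99/0.01 = 99.
Need L³ ≥ 99 ÷ (1/799) = 79101.
42³ = 74088 < 79101 ≤ 79507 = 43³, so L = 43.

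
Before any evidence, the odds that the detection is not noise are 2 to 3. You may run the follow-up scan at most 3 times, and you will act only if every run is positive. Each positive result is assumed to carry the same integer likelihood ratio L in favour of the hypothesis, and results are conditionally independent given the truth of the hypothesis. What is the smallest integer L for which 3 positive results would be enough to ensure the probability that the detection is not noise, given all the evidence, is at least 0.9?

3

Prior odds = 2/3.
Target odds = 0.9/0.1 = 9.
Need L³ ≥ 9 ÷ (2/3) = 13.5.
2³ = 8 < 13.5 ≤ 27 = 3³, so L = 3.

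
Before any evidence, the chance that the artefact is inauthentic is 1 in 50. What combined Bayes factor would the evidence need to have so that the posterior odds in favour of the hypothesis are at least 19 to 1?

931

Prior odds = 0.02/0.98 = 1/49.
Target odds = 19.
Required Bayes factor = 19 ÷ (1/49) = 931.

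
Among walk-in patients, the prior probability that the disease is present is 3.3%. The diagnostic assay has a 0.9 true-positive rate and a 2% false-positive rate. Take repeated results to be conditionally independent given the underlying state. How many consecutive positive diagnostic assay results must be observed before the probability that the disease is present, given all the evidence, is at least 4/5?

Prior odds = 0.033/0.967 = 33/967.
Likelihood ratio of a positive result = 0.9/0.02 = 45.
Target posterior odds = 0.8/0.2 = 4.
Require 45ⁿ ≥ 4 ÷ (33/967) = 3868/33.
45¹ = 45 falls short of 3868/33 but 45² = 2025 reaches it, so n = 2.

2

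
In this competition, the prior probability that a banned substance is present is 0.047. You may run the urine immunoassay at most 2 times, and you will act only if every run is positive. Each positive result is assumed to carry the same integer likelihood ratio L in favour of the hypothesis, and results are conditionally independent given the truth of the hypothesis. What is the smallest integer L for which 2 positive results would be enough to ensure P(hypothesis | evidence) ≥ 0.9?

Prior odds = 0.047/0.953 = 47/953.
Target odds = 0.9/0.1 = 9.
Need L² ≥ 9 ÷ (47/953) = 8577/47.
13² = 169 < 8577/47 ≤ 196 = 14², so L = 14.

14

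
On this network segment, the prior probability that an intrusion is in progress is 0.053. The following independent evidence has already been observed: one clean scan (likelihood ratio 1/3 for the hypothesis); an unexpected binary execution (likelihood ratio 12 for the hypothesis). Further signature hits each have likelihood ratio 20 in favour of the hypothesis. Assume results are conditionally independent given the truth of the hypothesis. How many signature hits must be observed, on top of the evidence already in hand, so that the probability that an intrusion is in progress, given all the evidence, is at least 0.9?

Prior odds = 0.053/0.947 = 53/947.
Combined Bayes factor of the evidence already in hand = (1/3) × 12 = 4.
Odds after that evidence = (53/947) × 4 = 212/947.
Target odds = 0.9/0.1 = 9.
Need 20ⁿ ≥ 9 ÷ (212/947) = 8523/212.
20¹ = 20 falls short of 8523/212 but 20² = 400 reaches it, so n = 2.

2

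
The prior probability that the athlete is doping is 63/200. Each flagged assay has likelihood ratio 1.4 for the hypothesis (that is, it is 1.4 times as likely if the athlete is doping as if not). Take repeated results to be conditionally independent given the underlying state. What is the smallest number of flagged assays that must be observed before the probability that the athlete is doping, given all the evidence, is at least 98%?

Prior odds = 0.315/0.685 = 63/137.
Likelihood ratio per flagged assay = 1.4.
Target posterior odds = 0.98/0.02 = 49.
Need (63/137) × 1.4ⁿ ≥ 49, i.e. 1.4ⁿ ≥ 959/9.
1.4¹³ ≈79.3715 falls short of 959/9 but 1.4¹⁴ ≈111.12 reaches it, so n = 14.

14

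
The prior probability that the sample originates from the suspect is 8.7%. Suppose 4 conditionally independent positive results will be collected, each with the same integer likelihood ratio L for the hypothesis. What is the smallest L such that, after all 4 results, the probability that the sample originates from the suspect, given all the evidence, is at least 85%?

Prior odds = 0.087/0.913 = 87/913.
Target odds = 0.85/0.15 = 17/3.
Need L⁴ ≥ 17/3 ÷ (87/913) = 15521/261.
2⁴ = 16 < 15521/261 ≤ 81 = 3⁴, so L = 3.

3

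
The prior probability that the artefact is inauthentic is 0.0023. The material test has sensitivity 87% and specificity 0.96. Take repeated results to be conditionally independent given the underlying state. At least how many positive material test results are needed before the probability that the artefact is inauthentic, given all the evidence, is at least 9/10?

Prior odds: 0.0023 ÷ 0.9977 = 23/9977.
False-positive rate = 1 − 0.96 = 0.04; likelihood ratio of a positive = 0.87/0.04 = 21.75.
Target posterior odds = 0.9/0.1 = 9.
Need (23/9977) × 21.75ⁿ ≥ 9, i.e. 21.75ⁿ ≥ 89793/23.
21.75² = 473.0625 falls short of 89793/23 but 21.75³ = 658503/64 reaches it, so n = 3.

3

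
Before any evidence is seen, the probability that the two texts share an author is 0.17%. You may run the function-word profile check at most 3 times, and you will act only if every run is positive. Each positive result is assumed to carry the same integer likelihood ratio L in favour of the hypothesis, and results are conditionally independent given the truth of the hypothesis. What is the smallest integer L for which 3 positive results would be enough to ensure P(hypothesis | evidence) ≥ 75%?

13

Prior odds = 0.0017/0.9983 = 17/9983.
Target odds = 0.75/0.25 = 3.
Need L³ ≥ 3 ÷ (17/9983) = 29949/17.
12³ = 1728 < 29949/17 ≤ 2197 = 13³, so L = 13.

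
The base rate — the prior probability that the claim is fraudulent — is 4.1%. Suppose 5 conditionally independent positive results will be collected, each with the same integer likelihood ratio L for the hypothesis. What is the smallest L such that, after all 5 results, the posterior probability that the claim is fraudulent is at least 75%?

3

Prior odds = 0.041/0.959 = 41/959.
Target odds = 0.75/0.25 = 3.
Need L⁵ ≥ 3 ÷ (41/959) = 2877/41.
2⁵ = 32 < 2877/41 ≤ 243 = 3⁵, so L = 3.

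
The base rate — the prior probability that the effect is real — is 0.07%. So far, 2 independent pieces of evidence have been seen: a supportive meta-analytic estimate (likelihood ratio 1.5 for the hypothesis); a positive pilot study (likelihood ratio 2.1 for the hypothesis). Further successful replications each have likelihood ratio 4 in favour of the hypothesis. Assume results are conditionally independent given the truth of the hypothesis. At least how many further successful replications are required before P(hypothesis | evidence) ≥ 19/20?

7

Prior odds = 0.0007/0.9993 = 7/9993.
Combined Bayes factor of the evidence already in hand = 1.5 × 2.1 = 3.15.
Odds after that evidence = (7/9993) × 3.15 = 147/66620.
Target odds = 0.95/0.05 = 19.
Need 4ⁿ ≥ 19 ÷ (147/66620) = 1265780/147.
4⁶ = 4096 falls short of 1265780/147 but 4⁷ = 16384 reaches it, so n = 7.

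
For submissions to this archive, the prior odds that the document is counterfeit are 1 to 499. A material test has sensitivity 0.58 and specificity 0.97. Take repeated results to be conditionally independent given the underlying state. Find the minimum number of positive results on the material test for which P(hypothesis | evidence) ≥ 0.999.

5

Prior odds = 1/499.
False-positive rate = 1 − 0.97 = 0.03; likelihood ratio of a positive = 0.58/0.03 = 58/3.
Target posterior odds = 0.999/0.001 = 999.
Require (58/3)ⁿ ≥ 999 ÷ (1/499) = 498501.
(58/3)⁴ = 11316496/81 falls short of 498501 but (58/3)⁵ = 656356768/243 reaches it, so n = 5.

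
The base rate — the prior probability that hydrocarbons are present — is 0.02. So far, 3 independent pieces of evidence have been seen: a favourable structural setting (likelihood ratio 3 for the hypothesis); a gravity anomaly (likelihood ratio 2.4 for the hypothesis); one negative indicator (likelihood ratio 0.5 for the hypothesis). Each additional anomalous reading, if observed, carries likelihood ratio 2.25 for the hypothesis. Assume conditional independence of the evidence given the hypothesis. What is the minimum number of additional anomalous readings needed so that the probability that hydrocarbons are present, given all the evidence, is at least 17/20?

Prior odds = 0.02/0.98 = 1/49.
Combined Bayes factor of the evidence already in hand = 3 × 2.4 × 0.5 = 3.6.
Odds after that evidence = (1/49) × 3.6 = 18/245.
Target odds = 0.85/0.15 = 17/3.
Need 2.25ⁿ ≥ 17/3 ÷ (18/245) = 4165/54.
2.25⁵ = 59049/1024 falls short of 4165/54 but 2.25⁶ = 531441/4096 reaches it, so n = 6.

6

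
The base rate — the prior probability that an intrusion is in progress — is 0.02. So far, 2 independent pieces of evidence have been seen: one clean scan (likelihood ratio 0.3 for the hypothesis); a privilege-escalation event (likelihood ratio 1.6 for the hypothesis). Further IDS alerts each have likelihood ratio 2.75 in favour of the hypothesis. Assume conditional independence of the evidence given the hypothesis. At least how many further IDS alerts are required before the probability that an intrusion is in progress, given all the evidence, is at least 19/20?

Prior odds = 0.02/0.98 = 1/49.
Combined Bayes factor of the evidence already in hand = 0.3 × 1.6 = 0.48.
Odds after that evidence = (1/49) × 0.48 = 12/1225.
Target odds = 0.95/0.05 = 19.
Need 2.75ⁿ ≥ 19 ÷ (12/1225) = 23275/12.
2.75⁷ = 19487171/16384 falls short of 23275/12 but 2.75⁸ = 214358881/65536 reaches it, so n = 8.

8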